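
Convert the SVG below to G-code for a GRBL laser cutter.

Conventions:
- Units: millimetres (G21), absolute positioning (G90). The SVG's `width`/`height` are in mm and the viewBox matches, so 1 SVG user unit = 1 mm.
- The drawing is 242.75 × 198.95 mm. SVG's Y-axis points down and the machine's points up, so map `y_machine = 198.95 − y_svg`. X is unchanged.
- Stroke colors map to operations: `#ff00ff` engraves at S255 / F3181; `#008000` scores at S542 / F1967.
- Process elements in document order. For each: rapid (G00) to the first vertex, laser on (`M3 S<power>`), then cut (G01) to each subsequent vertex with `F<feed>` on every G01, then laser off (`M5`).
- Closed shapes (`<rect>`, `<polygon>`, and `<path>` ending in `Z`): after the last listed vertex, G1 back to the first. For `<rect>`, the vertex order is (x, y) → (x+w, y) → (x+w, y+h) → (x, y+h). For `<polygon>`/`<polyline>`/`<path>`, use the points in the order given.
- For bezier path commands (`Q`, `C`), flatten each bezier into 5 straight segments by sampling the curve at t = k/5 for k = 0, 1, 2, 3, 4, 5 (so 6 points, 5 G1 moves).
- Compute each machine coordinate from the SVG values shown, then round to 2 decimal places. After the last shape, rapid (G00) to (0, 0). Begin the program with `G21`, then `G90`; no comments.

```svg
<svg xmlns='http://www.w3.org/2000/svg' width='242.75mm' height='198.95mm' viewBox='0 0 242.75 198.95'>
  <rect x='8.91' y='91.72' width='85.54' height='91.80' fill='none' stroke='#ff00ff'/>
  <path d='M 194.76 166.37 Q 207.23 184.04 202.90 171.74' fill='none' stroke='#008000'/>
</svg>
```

Since the viewBox matches the mm dimensions, user units are millimetres directly. The only transform is the Y-flip y_m = 198.95 − y_svg.

Shape 1 is a rectangle drawn with `<rect>`. Its stroke #ff00ff means engrave at S255, F3181. After flipping Y the toolpath is (8.91,107.23) → (94.45,107.23) → (94.45,15.43) → (8.91,15.43) → (8.91,107.23), returning to the start.

Shape 2 is a quadratic bezier drawn with `<path>`. Its stroke #008000 means score at S542, F1967. After flipping Y the toolpath is (194.76,32.58) → (199.08,26.71) → (202.05,23.24) → (203.68,22.17) → (203.96,23.49) → (202.90,27.21).

G21
G90
G00 X8.91 Y107.23
M3 S255
G01 X94.45 Y107.23 F3181
G01 X94.45 Y15.43 F3181
G01 X8.91 Y15.43 F3181
G01 X8.91 Y107.23 F3181
M5
G00 X194.76 Y32.58
M3 S542
G01 X199.08 Y26.71 F1967
G01 X202.05 Y23.24 F1967
G01 X203.68 Y22.17 F1967
G01 X203.96 Y23.49 F1967
G01 X202.90 Y27.21 F1967
M5
G00 X0.00 Y0.00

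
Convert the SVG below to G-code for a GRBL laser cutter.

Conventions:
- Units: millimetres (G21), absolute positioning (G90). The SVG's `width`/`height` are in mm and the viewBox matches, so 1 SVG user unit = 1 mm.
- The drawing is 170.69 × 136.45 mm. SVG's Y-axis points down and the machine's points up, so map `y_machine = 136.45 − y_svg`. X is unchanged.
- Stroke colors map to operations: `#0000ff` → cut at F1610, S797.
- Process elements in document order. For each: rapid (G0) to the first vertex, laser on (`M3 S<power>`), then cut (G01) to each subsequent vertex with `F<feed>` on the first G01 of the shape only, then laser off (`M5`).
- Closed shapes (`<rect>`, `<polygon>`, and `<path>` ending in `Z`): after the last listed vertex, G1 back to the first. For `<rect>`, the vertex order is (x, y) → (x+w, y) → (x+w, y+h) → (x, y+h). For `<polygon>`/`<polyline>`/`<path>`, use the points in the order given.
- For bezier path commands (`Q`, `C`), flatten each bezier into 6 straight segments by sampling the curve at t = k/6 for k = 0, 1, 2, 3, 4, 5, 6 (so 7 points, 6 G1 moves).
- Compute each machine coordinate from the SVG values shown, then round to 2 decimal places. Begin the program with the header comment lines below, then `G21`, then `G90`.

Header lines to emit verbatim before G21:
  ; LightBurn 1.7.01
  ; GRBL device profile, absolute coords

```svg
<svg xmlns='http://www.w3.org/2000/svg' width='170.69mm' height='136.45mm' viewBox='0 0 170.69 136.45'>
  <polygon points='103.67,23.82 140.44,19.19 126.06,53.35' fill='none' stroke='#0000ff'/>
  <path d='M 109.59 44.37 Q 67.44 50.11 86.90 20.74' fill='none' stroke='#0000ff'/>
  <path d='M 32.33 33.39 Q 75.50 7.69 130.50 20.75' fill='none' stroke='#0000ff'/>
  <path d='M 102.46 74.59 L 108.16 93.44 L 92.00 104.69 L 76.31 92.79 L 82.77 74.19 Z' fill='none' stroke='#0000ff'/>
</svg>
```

; LightBurn 1.7.01
; GRBL device profile, absolute coords
G21
G90
G0 X103.67 Y112.63
M3 S797
G01 X140.44 Y117.26 F1610
G01 X126.06 Y83.10
G01 X103.67 Y112.63
M5
G0 X109.59 Y92.08
M3 S797
G01 X97.25 Y91.14 F1610
G01 X88.34 Y92.15
G01 X82.84 Y95.12
G01 X80.77 Y100.03
G01 X82.12 Y106.90
G01 X86.90 Y115.71
M5
G0 X32.33 Y103.06
M3 S797
G01 X47.05 Y110.55 F1610
G01 X62.42 Y115.89
G01 X78.46 Y119.07
G01 X95.15 Y120.10
G01 X112.50 Y118.98
G01 X130.50 Y115.70
M5
G0 X102.46 Y61.86
M3 S797
G01 X108.16 Y43.01 F1610
G01 X92.00 Y31.76
G01 X76.31 Y43.66
G01 X82.77 Y62.26
G01 X102.46 Y61.86
M5

Since the viewBox matches the mm dimensions, user units are millimetres directly. The only transform is the Y-flip y_m = 136.45 − y_svg.

Shape 1 is a regular polygon drawn with `<polygon>`. Its stroke #0000ff means cut at S797, F1610. After flipping Y the toolpath is (103.67,112.63) → (140.44,117.26) → (126.06,83.10) → (103.67,112.63), returning to the start.

Shape 2 is a quadratic bezier drawn with `<path>`. Its stroke #0000ff means cut at S797, F1610. After flipping Y the toolpath is (109.59,92.08) → (97.25,91.14) → (88.34,92.15) → (82.84,95.12) → (80.77,100.03) → (82.12,106.90) → (86.90,115.71).

Shape 3 is a quadratic bezier drawn with `<path>`. Its stroke #0000ff means cut at S797, F1610. After flipping Y the toolpath is (32.33,103.06) → (47.05,110.55) → (62.42,115.89) → (78.46,119.07) → (95.15,120.10) → (112.50,118.98) → (130.50,115.70).

Shape 4 is a regular polygon drawn with `<path>`. Its stroke #0000ff means cut at S797, F1610. After flipping Y the toolpath is (102.46,61.86) → (108.16,43.01) → (92.00,31.76) → (76.31,43.66) → (82.77,62.26) → (102.46,61.86), returning to the start.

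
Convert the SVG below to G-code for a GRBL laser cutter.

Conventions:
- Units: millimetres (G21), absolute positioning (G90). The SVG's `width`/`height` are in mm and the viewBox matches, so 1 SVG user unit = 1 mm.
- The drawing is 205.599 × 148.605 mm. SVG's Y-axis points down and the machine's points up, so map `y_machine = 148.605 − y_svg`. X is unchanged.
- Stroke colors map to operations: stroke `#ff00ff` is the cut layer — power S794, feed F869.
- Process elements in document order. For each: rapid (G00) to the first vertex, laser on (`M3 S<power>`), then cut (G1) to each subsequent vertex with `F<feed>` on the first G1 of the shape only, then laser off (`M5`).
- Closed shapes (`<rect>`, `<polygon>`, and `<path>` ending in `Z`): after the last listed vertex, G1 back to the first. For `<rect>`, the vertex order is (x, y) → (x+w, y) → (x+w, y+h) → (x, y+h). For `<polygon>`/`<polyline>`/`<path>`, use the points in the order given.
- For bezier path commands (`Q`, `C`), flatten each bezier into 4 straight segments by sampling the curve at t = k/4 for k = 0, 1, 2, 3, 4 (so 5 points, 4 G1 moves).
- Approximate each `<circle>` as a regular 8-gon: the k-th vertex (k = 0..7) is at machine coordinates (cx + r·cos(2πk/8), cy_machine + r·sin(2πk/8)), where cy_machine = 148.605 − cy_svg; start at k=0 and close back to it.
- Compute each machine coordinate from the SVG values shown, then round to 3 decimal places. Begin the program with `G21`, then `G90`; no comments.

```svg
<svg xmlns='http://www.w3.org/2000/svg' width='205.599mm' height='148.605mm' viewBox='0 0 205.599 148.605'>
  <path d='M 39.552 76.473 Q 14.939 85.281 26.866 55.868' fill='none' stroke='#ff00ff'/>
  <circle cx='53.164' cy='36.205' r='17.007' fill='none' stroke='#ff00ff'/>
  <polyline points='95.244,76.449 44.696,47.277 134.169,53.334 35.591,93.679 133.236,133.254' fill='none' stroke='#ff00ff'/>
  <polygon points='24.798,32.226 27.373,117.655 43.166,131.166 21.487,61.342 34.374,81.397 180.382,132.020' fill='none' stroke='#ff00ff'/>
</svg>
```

G21
G90
G00 X39.552 Y72.132
M3 S794
G1 X29.529 Y70.117 F869
G1 X24.074 Y72.879
G1 X23.186 Y80.419
G1 X26.866 Y92.737
M5
G00 X70.171 Y112.400
M3 S794
G1 X65.190 Y124.426 F869
G1 X53.164 Y129.407
G1 X41.138 Y124.426
G1 X36.157 Y112.400
G1 X41.138 Y100.374
G1 X53.164 Y95.393
G1 X65.190 Y100.374
G1 X70.171 Y112.400
M5
G00 X95.244 Y72.156
M3 S794
G1 X44.696 Y101.328 F869
G1 X134.169 Y95.271
G1 X35.591 Y54.926
G1 X133.236 Y15.351
M5
G00 X24.798 Y116.379
M3 S794
G1 X27.373 Y30.950 F869
G1 X43.166 Y17.439
G1 X21.487 Y87.263
G1 X34.374 Y67.208
G1 X180.382 Y16.585
G1 X24.798 Y116.379
M5

viewBox `0 0 205.599 148.605` with mm width/height → 1 unit = 1 mm. Flip: y_m = 148.605 − y_svg.

**Shape 1** — `<path>` quadratic bezier, stroke `#ff00ff` → cut (S794, F869). Control points (SVG): P0=(39.552,76.473), P1=(14.939,85.281), P2=(26.866,55.868); sampled at t=k/4. Machine vertices: (39.552,72.132) → (29.529,70.117) → (24.074,72.879) → (23.186,80.419) → (26.866,92.737). Open path.

**Shape 2** — `<circle>` circle, stroke `#ff00ff` → cut (S794, F869). Machine vertices: (70.171,112.400) → (65.190,124.426) → (53.164,129.407) → (41.138,124.426) → (36.157,112.400) → (41.138,100.374) → (53.164,95.393) → (65.190,100.374) → (70.171,112.400). Closed: final G1 returns to the first vertex.

**Shape 3** — `<polyline>` open polyline, stroke `#ff00ff` → cut (S794, F869). Machine vertices: (95.244,72.156) → (44.696,101.328) → (134.169,95.271) → (35.591,54.926) → (133.236,15.351). Open path.

**Shape 4** — `<polygon>` closed polygon, stroke `#ff00ff` → cut (S794, F869). Machine vertices: (24.798,116.379) → (27.373,30.950) → (43.166,17.439) → (21.487,87.263) → (34.374,67.208) → (180.382,16.585) → (24.798,116.379). Closed: final G1 returns to the first vertex.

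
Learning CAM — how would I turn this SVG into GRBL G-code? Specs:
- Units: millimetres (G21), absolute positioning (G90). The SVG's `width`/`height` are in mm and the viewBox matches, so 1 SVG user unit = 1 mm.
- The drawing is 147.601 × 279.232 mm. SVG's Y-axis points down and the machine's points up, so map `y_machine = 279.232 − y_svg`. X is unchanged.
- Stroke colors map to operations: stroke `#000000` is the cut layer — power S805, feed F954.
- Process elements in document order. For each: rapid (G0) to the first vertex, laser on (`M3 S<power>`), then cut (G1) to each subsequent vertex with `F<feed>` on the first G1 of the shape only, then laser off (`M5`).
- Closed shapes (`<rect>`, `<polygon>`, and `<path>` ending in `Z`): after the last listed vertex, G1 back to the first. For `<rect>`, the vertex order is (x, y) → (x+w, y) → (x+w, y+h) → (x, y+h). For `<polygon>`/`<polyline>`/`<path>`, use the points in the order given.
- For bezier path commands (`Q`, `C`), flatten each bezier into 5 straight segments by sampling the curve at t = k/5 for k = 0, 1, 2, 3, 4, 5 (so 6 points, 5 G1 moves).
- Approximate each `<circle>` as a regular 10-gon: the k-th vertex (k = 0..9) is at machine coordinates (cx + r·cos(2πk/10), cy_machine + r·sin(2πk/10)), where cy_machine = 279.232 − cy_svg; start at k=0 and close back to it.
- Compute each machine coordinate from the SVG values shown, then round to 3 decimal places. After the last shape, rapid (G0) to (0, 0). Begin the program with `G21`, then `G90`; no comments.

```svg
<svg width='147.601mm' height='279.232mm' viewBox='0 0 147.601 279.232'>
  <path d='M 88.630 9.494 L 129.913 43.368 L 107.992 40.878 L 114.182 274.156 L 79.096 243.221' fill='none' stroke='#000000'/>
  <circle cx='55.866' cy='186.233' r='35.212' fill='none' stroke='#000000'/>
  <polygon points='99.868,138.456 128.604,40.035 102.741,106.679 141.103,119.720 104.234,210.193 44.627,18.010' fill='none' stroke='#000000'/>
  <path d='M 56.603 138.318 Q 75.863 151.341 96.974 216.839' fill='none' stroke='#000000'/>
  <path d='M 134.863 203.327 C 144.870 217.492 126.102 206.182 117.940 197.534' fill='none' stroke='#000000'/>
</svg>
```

G21
G90
G0 X88.630 Y269.738
M3 S805
G1 X129.913 Y235.864 F954
G1 X107.992 Y238.354
G1 X114.182 Y5.076
G1 X79.096 Y36.011
M5
G0 X91.078 Y92.999
M3 S805
G1 X84.353 Y113.696 F954
G1 X66.747 Y126.488
G1 X44.985 Y126.488
G1 X27.379 Y113.696
G1 X20.654 Y92.999
G1 X27.379 Y72.302
G1 X44.985 Y59.510
G1 X66.747 Y59.510
G1 X84.353 Y72.302
G1 X91.078 Y92.999
M5
G0 X99.868 Y140.776
M3 S805
G1 X128.604 Y239.197 F954
G1 X102.741 Y172.553
G1 X141.103 Y159.512
G1 X104.234 Y69.039
G1 X44.627 Y261.222
G1 X99.868 Y140.776
M5
G0 X56.603 Y140.914
M3 S805
G1 X64.381 Y133.606 F954
G1 X72.307 Y122.100
G1 X80.381 Y106.395
G1 X88.604 Y86.493
G1 X96.974 Y62.393
M5
G0 X134.863 Y75.905
M3 S805
G1 X137.729 Y70.238 F954
G1 X135.580 Y69.334
G1 X130.305 Y71.843
G1 X123.795 Y76.415
G1 X117.940 Y81.698
M5
G0 X0.000 Y0.000

1 u = 1 mm; y_m = 279.232 − y.

[1] `<path>` open polyline, #000000→cut S805 F954: (88.630,269.738) → (129.913,235.864) → (107.992,238.354) → (114.182,5.076) → (79.096,36.011)

[2] `<circle>` circle, #000000→cut S805 F954: (91.078,92.999) → (84.353,113.696) → (66.747,126.488) → (44.985,126.488) → (27.379,113.696) → (20.654,92.999) → (27.379,72.302) → (44.985,59.510) → (66.747,59.510) → (84.353,72.302) → (91.078,92.999) (closed)

[3] `<polygon>` closed polygon, #000000→cut S805 F954: (99.868,140.776) → (128.604,239.197) → (102.741,172.553) → (141.103,159.512) → (104.234,69.039) → (44.627,261.222) → (99.868,140.776) (closed)

[4] `<path>` quadratic bezier, #000000→cut S805 F954: (56.603,140.914) → (64.381,133.606) → (72.307,122.100) → (80.381,106.395) → (88.604,86.493) → (96.974,62.393)

[5] `<path>` cubic bezier, #000000→cut S805 F954: (134.863,75.905) → (137.729,70.238) → (135.580,69.334) → (130.305,71.843) → (123.795,76.415) → (117.940,81.698)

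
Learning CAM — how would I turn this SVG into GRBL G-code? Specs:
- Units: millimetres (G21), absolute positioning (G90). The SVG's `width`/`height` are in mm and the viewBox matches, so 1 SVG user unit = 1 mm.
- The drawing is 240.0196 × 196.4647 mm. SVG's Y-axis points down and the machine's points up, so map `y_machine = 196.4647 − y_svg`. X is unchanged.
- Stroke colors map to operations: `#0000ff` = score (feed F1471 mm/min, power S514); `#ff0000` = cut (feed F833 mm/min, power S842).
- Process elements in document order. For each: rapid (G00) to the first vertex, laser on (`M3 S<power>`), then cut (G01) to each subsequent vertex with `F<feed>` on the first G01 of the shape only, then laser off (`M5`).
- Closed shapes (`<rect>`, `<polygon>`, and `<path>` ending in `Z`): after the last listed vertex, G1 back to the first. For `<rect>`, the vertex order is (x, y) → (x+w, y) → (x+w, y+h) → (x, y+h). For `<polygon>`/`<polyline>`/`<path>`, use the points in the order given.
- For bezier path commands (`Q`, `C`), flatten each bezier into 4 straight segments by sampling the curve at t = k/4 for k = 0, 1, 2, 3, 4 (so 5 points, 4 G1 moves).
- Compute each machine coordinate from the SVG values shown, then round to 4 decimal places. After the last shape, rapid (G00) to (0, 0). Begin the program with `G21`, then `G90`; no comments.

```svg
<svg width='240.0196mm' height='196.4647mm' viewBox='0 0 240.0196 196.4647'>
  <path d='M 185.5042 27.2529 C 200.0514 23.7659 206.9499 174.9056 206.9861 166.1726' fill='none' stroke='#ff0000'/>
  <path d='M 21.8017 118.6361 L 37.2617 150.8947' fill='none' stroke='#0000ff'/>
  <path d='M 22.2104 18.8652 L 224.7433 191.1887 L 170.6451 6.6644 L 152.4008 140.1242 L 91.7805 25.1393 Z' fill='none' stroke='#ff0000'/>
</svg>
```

1 u = 1 mm; y_m = 196.4647 − y.

[1] `<path>` cubic bezier, #ff0000→cut S842 F833: (185.5042,169.2118) → (194.9928,147.7486) → (201.6868,97.7847) → (205.6600,48.8044) → (206.9861,30.2921)

[2] `<path>` line segment, #0000ff→score S514 F1471: (21.8017,77.8286) → (37.2617,45.5700)

[3] `<path>` closed polygon, #ff0000→cut S842 F833: (22.2104,177.5995) → (224.7433,5.2760) → (170.6451,189.8003) → (152.4008,56.3405) → (91.7805,171.3254) → (22.2104,177.5995) (closed)

G21
G90
G00 X185.5042 Y169.2118
M3 S842
G01 X194.9928 Y147.7486 F833
G01 X201.6868 Y97.7847
G01 X205.6600 Y48.8044
G01 X206.9861 Y30.2921
M5
G00 X21.8017 Y77.8286
M3 S514
G01 X37.2617 Y45.5700 F1471
M5
G00 X22.2104 Y177.5995
M3 S842
G01 X224.7433 Y5.2760 F833
G01 X170.6451 Y189.8003
G01 X152.4008 Y56.3405
G01 X91.7805 Y171.3254
G01 X22.2104 Y177.5995
M5
G00 X0.0000 Y0.0000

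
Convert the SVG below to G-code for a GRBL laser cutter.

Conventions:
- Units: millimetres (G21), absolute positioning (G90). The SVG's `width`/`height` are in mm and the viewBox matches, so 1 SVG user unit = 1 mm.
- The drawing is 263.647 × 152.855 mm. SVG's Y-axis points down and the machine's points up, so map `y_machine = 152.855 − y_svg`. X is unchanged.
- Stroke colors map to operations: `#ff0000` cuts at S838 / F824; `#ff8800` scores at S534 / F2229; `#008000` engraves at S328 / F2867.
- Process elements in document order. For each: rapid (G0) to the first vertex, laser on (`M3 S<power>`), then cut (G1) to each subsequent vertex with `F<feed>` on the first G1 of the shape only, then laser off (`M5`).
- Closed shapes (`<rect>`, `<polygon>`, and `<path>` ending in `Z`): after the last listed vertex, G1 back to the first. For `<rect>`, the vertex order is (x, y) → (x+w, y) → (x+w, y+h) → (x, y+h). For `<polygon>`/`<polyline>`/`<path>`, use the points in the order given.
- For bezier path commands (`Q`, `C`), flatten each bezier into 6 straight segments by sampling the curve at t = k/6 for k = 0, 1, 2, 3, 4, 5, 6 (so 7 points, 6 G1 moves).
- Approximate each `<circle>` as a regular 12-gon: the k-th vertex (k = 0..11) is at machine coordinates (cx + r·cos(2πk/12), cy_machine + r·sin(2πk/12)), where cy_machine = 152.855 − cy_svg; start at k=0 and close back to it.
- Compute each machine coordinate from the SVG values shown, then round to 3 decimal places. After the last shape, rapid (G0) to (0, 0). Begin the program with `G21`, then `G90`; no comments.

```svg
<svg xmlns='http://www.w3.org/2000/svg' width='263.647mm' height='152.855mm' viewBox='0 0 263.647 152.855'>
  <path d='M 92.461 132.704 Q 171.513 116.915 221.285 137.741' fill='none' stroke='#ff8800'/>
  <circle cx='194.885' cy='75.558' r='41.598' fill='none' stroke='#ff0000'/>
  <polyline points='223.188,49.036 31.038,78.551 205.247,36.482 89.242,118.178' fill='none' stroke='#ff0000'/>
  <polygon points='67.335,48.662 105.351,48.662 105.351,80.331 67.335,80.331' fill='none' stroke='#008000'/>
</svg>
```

G21
G90
G0 X92.461 Y20.151
M3 S534
G1 X117.998 Y24.397 F2229
G1 X141.909 Y26.609
G1 X164.193 Y26.786
G1 X184.850 Y24.930
G1 X203.881 Y21.039
G1 X221.285 Y15.114
M5
G0 X236.483 Y77.297
M3 S838
G1 X230.910 Y98.096 F824
G1 X215.684 Y113.322
G1 X194.885 Y118.895
G1 X174.086 Y113.322
G1 X158.860 Y98.096
G1 X153.287 Y77.297
G1 X158.860 Y56.498
G1 X174.086 Y41.272
G1 X194.885 Y35.699
G1 X215.684 Y41.272
G1 X230.910 Y56.498
G1 X236.483 Y77.297
M5
G0 X223.188 Y103.819
M3 S838
G1 X31.038 Y74.304 F824
G1 X205.247 Y116.373
G1 X89.242 Y34.677
M5
G0 X67.335 Y104.193
M3 S328
G1 X105.351 Y104.193 F2867
G1 X105.351 Y72.524
G1 X67.335 Y72.524
G1 X67.335 Y104.193
M5
G0 X0.000 Y0.000

Since the viewBox matches the mm dimensions, user units are millimetres directly. The only transform is the Y-flip y_m = 152.855 − y_svg.

Shape 1 is a quadratic bezier drawn with `<path>`. Its stroke #ff8800 means score at S534, F2229. After flipping Y the toolpath is (92.461,20.151) → (117.998,24.397) → (141.909,26.609) → (164.193,26.786) → (184.850,24.930) → (203.881,21.039) → (221.285,15.114).

Shape 2 is a circle drawn with `<circle>`. Its stroke #ff0000 means cut at S838, F824. After flipping Y the toolpath is (236.483,77.297) → (230.910,98.096) → (215.684,113.322) → (194.885,118.895) → (174.086,113.322) → (158.860,98.096) → (153.287,77.297) → (158.860,56.498) → (174.086,41.272) → (194.885,35.699) → (215.684,41.272) → (230.910,56.498) → (236.483,77.297), returning to the start.

Shape 3 is a open polyline drawn with `<polyline>`. Its stroke #ff0000 means cut at S838, F824. After flipping Y the toolpath is (223.188,103.819) → (31.038,74.304) → (205.247,116.373) → (89.242,34.677).

Shape 4 is a rectangle drawn with `<polygon>`. Its stroke #008000 means engrave at S328, F2867. After flipping Y the toolpath is (67.335,104.193) → (105.351,104.193) → (105.351,72.524) → (67.335,72.524) → (67.335,104.193), returning to the start.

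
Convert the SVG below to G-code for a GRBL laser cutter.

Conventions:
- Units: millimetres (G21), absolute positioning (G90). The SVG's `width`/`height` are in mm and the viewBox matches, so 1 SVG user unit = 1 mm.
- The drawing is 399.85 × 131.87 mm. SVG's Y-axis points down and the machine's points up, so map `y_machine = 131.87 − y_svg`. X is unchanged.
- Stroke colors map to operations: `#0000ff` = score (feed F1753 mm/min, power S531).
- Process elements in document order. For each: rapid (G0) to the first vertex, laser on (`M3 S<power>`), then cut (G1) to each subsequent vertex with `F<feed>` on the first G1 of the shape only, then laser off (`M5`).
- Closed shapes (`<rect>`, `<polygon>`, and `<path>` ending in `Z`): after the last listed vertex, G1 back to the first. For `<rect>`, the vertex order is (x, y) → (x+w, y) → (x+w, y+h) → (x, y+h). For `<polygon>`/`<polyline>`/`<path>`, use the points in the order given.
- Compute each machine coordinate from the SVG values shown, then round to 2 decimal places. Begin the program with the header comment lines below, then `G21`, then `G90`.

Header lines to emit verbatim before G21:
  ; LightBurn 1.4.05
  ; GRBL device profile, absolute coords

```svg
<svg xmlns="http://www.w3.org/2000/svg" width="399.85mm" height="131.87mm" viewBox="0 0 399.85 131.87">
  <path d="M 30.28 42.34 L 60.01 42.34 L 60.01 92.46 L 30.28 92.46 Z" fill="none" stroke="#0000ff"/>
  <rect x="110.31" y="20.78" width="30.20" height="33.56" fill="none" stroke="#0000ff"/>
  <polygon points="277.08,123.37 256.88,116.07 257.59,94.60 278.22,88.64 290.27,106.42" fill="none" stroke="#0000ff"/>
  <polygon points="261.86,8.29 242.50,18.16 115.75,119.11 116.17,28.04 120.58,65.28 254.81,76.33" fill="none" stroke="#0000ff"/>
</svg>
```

Since the viewBox matches the mm dimensions, user units are millimetres directly. The only transform is the Y-flip y_m = 131.87 − y_svg.

Shape 1 is a rectangle drawn with `<path>`. Its stroke #0000ff means score at S531, F1753. After flipping Y the toolpath is (30.28,89.53) → (60.01,89.53) → (60.01,39.41) → (30.28,39.41) → (30.28,89.53), returning to the start.

Shape 2 is a rectangle drawn with `<rect>`. Its stroke #0000ff means score at S531, F1753. After flipping Y the toolpath is (110.31,111.09) → (140.51,111.09) → (140.51,77.53) → (110.31,77.53) → (110.31,111.09), returning to the start.

Shape 3 is a regular polygon drawn with `<polygon>`. Its stroke #0000ff means score at S531, F1753. After flipping Y the toolpath is (277.08,8.50) → (256.88,15.80) → (257.59,37.27) → (278.22,43.23) → (290.27,25.45) → (277.08,8.50), returning to the start.

Shape 4 is a closed polygon drawn with `<polygon>`. Its stroke #0000ff means score at S531, F1753. After flipping Y the toolpath is (261.86,123.58) → (242.50,113.71) → (115.75,12.76) → (116.17,103.83) → (120.58,66.59) → (254.81,55.54) → (261.86,123.58), returning to the start.

; LightBurn 1.4.05
; GRBL device profile, absolute coords
G21
G90
G0 X30.28 Y89.53
M3 S531
G1 X60.01 Y89.53 F1753
G1 X60.01 Y39.41
G1 X30.28 Y39.41
G1 X30.28 Y89.53
M5
G0 X110.31 Y111.09
M3 S531
G1 X140.51 Y111.09 F1753
G1 X140.51 Y77.53
G1 X110.31 Y77.53
G1 X110.31 Y111.09
M5
G0 X277.08 Y8.50
M3 S531
G1 X256.88 Y15.80 F1753
G1 X257.59 Y37.27
G1 X278.22 Y43.23
G1 X290.27 Y25.45
G1 X277.08 Y8.50
M5
G0 X261.86 Y123.58
M3 S531
G1 X242.50 Y113.71 F1753
G1 X115.75 Y12.76
G1 X116.17 Y103.83
G1 X120.58 Y66.59
G1 X254.81 Y55.54
G1 X261.86 Y123.58
M5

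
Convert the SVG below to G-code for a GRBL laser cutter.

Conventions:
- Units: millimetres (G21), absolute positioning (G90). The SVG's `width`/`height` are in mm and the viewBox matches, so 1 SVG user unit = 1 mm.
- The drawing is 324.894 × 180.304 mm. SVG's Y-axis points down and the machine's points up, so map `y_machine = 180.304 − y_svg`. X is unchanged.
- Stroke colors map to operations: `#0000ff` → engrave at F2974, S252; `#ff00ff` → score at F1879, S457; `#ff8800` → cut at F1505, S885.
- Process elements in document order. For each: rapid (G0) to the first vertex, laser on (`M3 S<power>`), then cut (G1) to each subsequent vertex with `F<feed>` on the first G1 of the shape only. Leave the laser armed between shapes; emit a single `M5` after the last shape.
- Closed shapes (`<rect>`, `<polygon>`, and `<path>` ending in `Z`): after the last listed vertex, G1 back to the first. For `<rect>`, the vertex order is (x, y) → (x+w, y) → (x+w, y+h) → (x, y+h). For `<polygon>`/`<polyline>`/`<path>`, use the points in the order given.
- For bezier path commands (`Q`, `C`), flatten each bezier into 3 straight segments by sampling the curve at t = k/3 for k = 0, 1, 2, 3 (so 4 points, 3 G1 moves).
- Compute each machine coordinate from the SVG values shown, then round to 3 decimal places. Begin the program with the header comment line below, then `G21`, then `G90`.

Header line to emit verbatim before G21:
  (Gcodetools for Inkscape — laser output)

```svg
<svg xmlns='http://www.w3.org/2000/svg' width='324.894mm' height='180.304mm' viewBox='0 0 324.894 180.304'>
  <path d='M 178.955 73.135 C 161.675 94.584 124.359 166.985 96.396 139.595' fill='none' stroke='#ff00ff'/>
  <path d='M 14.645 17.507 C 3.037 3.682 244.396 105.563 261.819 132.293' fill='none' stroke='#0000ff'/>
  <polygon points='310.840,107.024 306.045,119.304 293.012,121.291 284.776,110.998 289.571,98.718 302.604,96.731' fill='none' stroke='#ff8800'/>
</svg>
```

(Gcodetools for Inkscape — laser output)
G21
G90
G0 X178.955 Y107.169
M3 S457
G1 X156.085 Y74.319 F1879
G1 X126.388 Y41.000
G1 X96.396 Y40.709
G0 X14.645 Y162.797
M3 S252
G1 X69.696 Y145.122 F2974
G1 X187.414 Y92.723
G1 X261.819 Y48.011
G0 X310.840 Y73.280
M3 S885
G1 X306.045 Y61.000 F1505
G1 X293.012 Y59.013
G1 X284.776 Y69.306
G1 X289.571 Y81.586
G1 X302.604 Y83.573
G1 X310.840 Y73.280
M5

1 u = 1 mm; y_m = 180.304 − y.

[1] `<path>` cubic bezier, #ff00ff→score S457 F1879: (178.955,107.169) → (156.085,74.319) → (126.388,41.000) → (96.396,40.709)

[2] `<path>` cubic bezier, #0000ff→engrave S252 F2974: (14.645,162.797) → (69.696,145.122) → (187.414,92.723) → (261.819,48.011)

[3] `<polygon>` regular polygon, #ff8800→cut S885 F1505: (310.840,73.280) → (306.045,61.000) → (293.012,59.013) → (284.776,69.306) → (289.571,81.586) → (302.604,83.573) → (310.840,73.280) (closed)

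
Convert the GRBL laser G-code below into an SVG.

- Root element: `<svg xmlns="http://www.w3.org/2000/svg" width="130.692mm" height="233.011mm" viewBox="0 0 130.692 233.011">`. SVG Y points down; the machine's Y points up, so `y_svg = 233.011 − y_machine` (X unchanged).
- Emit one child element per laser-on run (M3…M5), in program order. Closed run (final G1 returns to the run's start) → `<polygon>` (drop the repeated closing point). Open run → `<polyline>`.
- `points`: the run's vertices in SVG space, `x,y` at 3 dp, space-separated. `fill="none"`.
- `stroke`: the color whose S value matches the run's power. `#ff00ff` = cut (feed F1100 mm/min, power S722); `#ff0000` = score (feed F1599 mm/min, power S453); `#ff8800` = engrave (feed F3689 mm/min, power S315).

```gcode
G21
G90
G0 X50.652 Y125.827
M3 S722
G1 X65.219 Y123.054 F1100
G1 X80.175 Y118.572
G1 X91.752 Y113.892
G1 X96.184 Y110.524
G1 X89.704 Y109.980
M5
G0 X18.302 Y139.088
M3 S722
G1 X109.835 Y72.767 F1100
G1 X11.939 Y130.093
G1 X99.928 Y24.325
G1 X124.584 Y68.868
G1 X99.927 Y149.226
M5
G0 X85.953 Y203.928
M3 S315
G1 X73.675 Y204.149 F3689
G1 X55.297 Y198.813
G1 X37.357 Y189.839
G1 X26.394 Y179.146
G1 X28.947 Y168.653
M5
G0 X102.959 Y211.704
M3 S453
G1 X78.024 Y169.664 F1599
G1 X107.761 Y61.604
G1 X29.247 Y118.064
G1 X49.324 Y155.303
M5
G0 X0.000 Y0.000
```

<svg xmlns="http://www.w3.org/2000/svg" width="130.692mm" height="233.011mm" viewBox="0 0 130.692 233.011">
  <polyline points="50.652,107.184 65.219,109.957 80.175,114.439 91.752,119.119 96.184,122.487 89.704,123.031" fill="none" stroke="#ff00ff"/>
  <polyline points="18.302,93.923 109.835,160.244 11.939,102.918 99.928,208.686 124.584,164.143 99.927,83.785" fill="none" stroke="#ff00ff"/>
  <polyline points="85.953,29.083 73.675,28.862 55.297,34.198 37.357,43.172 26.394,53.865 28.947,64.358" fill="none" stroke="#ff8800"/>
  <polyline points="102.959,21.307 78.024,63.347 107.761,171.407 29.247,114.947 49.324,77.708" fill="none" stroke="#ff0000"/>
</svg>

y_svg = 233.011 − y_m.

[1] S722→`#ff00ff` (cut); open run; points: 50.652,107.184 65.219,109.957 80.175,114.439 91.752,119.119 96.184,122.487 89.704,123.031

[2] S722→`#ff00ff` (cut); open run; points: 18.302,93.923 109.835,160.244 11.939,102.918 99.928,208.686 124.584,164.143 99.927,83.785

[3] S315→`#ff8800` (engrave); open run; points: 85.953,29.083 73.675,28.862 55.297,34.198 37.357,43.172 26.394,53.865 28.947,64.358

[4] S453→`#ff0000` (score); open run; points: 102.959,21.307 78.024,63.347 107.761,171.407 29.247,114.947 49.324,77.708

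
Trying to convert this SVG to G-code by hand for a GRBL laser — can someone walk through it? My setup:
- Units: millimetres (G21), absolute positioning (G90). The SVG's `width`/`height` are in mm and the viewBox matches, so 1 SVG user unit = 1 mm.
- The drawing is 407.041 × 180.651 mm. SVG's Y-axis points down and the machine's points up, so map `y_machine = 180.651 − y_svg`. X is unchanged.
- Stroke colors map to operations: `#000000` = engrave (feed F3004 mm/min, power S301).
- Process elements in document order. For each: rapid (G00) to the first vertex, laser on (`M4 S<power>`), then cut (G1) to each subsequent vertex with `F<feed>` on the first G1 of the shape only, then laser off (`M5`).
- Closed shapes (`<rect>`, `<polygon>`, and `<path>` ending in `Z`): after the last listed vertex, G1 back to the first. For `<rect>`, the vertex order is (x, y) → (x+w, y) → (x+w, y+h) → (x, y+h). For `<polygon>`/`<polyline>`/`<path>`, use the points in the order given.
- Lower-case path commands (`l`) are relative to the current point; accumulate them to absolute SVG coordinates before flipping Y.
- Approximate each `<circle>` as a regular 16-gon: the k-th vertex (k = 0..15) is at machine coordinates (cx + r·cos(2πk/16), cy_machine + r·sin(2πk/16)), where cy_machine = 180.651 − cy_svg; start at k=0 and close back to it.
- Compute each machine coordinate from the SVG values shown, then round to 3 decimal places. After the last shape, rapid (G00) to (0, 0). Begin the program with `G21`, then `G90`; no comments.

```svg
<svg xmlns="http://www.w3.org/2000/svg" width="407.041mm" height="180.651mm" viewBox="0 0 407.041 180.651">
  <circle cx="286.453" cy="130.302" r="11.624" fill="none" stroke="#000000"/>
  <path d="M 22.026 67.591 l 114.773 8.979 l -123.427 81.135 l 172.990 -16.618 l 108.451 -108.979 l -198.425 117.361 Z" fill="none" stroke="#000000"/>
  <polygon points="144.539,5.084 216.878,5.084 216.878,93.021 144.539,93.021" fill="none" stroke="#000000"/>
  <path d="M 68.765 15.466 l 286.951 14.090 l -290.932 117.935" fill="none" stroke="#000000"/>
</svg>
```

Since the viewBox matches the mm dimensions, user units are millimetres directly. The only transform is the Y-flip y_m = 180.651 − y_svg.

Shape 1 is a circle drawn with `<circle>`. Its stroke #000000 means engrave at S301, F3004. After flipping Y the toolpath is (298.077,50.349) → (297.192,54.797) → (294.672,58.568) → (290.901,61.088) → (286.453,61.973) → (282.005,61.088) → (278.234,58.568) → (275.714,54.797) → (274.829,50.349) → (275.714,45.901) → (278.234,42.130) → (282.005,39.610) → (286.453,38.725) → (290.901,39.610) → (294.672,42.130) → (297.192,45.901) → (298.077,50.349), returning to the start.

Shape 2 is a closed polygon drawn with `<path>`. Its stroke #000000 means engrave at S301, F3004. After flipping Y the toolpath is (22.026,113.060) → (136.799,104.081) → (13.372,22.946) → (186.362,39.564) → (294.813,148.543) → (96.388,31.182) → (22.026,113.060), returning to the start.

Shape 3 is a rectangle drawn with `<polygon>`. Its stroke #000000 means engrave at S301, F3004. After flipping Y the toolpath is (144.539,175.567) → (216.878,175.567) → (216.878,87.630) → (144.539,87.630) → (144.539,175.567), returning to the start.

Shape 4 is a open polyline drawn with `<path>`. Its stroke #000000 means engrave at S301, F3004. After flipping Y the toolpath is (68.765,165.185) → (355.716,151.095) → (64.784,33.160).

G21
G90
G00 X298.077 Y50.349
M4 S301
G1 X297.192 Y54.797 F3004
G1 X294.672 Y58.568
G1 X290.901 Y61.088
G1 X286.453 Y61.973
G1 X282.005 Y61.088
G1 X278.234 Y58.568
G1 X275.714 Y54.797
G1 X274.829 Y50.349
G1 X275.714 Y45.901
G1 X278.234 Y42.130
G1 X282.005 Y39.610
G1 X286.453 Y38.725
G1 X290.901 Y39.610
G1 X294.672 Y42.130
G1 X297.192 Y45.901
G1 X298.077 Y50.349
M5
G00 X22.026 Y113.060
M4 S301
G1 X136.799 Y104.081 F3004
G1 X13.372 Y22.946
G1 X186.362 Y39.564
G1 X294.813 Y148.543
G1 X96.388 Y31.182
G1 X22.026 Y113.060
M5
G00 X144.539 Y175.567
M4 S301
G1 X216.878 Y175.567 F3004
G1 X216.878 Y87.630
G1 X144.539 Y87.630
G1 X144.539 Y175.567
M5
G00 X68.765 Y165.185
M4 S301
G1 X355.716 Y151.095 F3004
G1 X64.784 Y33.160
M5
G00 X0.000 Y0.000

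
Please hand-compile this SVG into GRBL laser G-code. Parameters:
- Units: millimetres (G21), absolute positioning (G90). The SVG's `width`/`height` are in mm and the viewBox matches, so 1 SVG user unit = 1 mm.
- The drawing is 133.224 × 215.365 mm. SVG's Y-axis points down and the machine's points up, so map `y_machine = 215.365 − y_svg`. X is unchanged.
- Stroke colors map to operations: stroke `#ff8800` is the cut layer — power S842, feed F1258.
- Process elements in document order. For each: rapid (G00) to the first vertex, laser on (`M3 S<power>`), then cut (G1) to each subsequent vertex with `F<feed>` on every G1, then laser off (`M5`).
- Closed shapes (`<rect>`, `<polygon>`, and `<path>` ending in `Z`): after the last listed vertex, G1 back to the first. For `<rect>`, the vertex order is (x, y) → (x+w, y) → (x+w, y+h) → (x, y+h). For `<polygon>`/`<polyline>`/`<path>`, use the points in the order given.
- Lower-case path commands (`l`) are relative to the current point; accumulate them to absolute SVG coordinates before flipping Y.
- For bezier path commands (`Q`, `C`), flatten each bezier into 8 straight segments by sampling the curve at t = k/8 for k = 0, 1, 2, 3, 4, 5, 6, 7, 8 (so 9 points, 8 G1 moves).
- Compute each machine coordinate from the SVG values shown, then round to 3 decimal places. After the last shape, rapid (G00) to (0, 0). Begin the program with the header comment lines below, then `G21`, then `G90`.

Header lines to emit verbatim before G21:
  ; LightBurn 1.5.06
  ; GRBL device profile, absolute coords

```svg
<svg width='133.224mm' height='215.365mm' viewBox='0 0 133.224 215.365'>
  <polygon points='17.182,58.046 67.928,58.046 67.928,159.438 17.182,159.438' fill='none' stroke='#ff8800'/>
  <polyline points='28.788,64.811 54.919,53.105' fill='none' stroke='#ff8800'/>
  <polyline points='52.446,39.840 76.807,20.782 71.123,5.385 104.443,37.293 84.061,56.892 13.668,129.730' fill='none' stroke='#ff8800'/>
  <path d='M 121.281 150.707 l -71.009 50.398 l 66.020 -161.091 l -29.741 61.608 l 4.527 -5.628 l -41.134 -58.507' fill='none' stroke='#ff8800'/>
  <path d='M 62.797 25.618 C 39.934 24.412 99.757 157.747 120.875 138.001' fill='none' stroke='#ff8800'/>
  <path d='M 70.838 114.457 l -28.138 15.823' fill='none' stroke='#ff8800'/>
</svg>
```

viewBox `0 0 133.224 215.365` with mm width/height → 1 unit = 1 mm. Flip: y_m = 215.365 − y_svg.

**Shape 1** — `<polygon>` rectangle, stroke `#ff8800` → cut (S842, F1258). Machine vertices: (17.182,157.319) → (67.928,157.319) → (67.928,55.927) → (17.182,55.927) → (17.182,157.319). Closed: final G1 returns to the first vertex.

**Shape 2** — `<polyline>` line segment, stroke `#ff8800` → cut (S842, F1258). Machine vertices: (28.788,150.554) → (54.919,162.260). Open path.

**Shape 3** — `<polyline>` open polyline, stroke `#ff8800` → cut (S842, F1258). Machine vertices: (52.446,175.525) → (76.807,194.583) → (71.123,209.980) → (104.443,178.072) → (84.061,158.473) → (13.668,85.635). Open path.

**Shape 4** — `<path>` open polyline, stroke `#ff8800` → cut (S842, F1258). Machine vertices: (121.281,64.658) → (50.272,14.260) → (116.292,175.351) → (86.551,113.743) → (91.078,119.371) → (49.944,177.878). Open path.

**Shape 5** — `<path>` cubic bezier, stroke `#ff8800` → cut (S842, F1258). Control points (SVG): P0=(62.797,25.618), P1=(39.934,24.412), P2=(99.757,157.747), P3=(120.875,138.001); sampled at t=k/8. Machine vertices: (62.797,189.747) → (57.862,184.454) → (59.257,169.919) → (65.558,149.512) → (75.343,126.603) → (87.190,104.563) → (99.676,86.763) → (111.379,76.573) → (120.875,77.364). Open path.

**Shape 6** — `<path>` line segment, stroke `#ff8800` → cut (S842, F1258). Machine vertices: (70.838,100.908) → (42.700,85.085). Open path.

; LightBurn 1.5.06
; GRBL device profile, absolute coords
G21
G90
G00 X17.182 Y157.319
M3 S842
G1 X67.928 Y157.319 F1258
G1 X67.928 Y55.927 F1258
G1 X17.182 Y55.927 F1258
G1 X17.182 Y157.319 F1258
M5
G00 X28.788 Y150.554
M3 S842
G1 X54.919 Y162.260 F1258
M5
G00 X52.446 Y175.525
M3 S842
G1 X76.807 Y194.583 F1258
G1 X71.123 Y209.980 F1258
G1 X104.443 Y178.072 F1258
G1 X84.061 Y158.473 F1258
G1 X13.668 Y85.635 F1258
M5
G00 X121.281 Y64.658
M3 S842
G1 X50.272 Y14.260 F1258
G1 X116.292 Y175.351 F1258
G1 X86.551 Y113.743 F1258
G1 X91.078 Y119.371 F1258
G1 X49.944 Y177.878 F1258
M5
G00 X62.797 Y189.747
M3 S842
G1 X57.862 Y184.454 F1258
G1 X59.257 Y169.919 F1258
G1 X65.558 Y149.512 F1258
G1 X75.343 Y126.603 F1258
G1 X87.190 Y104.563 F1258
G1 X99.676 Y86.763 F1258
G1 X111.379 Y76.573 F1258
G1 X120.875 Y77.364 F1258
M5
G00 X70.838 Y100.908
M3 S842
G1 X42.700 Y85.085 F1258
M5
G00 X0.000 Y0.000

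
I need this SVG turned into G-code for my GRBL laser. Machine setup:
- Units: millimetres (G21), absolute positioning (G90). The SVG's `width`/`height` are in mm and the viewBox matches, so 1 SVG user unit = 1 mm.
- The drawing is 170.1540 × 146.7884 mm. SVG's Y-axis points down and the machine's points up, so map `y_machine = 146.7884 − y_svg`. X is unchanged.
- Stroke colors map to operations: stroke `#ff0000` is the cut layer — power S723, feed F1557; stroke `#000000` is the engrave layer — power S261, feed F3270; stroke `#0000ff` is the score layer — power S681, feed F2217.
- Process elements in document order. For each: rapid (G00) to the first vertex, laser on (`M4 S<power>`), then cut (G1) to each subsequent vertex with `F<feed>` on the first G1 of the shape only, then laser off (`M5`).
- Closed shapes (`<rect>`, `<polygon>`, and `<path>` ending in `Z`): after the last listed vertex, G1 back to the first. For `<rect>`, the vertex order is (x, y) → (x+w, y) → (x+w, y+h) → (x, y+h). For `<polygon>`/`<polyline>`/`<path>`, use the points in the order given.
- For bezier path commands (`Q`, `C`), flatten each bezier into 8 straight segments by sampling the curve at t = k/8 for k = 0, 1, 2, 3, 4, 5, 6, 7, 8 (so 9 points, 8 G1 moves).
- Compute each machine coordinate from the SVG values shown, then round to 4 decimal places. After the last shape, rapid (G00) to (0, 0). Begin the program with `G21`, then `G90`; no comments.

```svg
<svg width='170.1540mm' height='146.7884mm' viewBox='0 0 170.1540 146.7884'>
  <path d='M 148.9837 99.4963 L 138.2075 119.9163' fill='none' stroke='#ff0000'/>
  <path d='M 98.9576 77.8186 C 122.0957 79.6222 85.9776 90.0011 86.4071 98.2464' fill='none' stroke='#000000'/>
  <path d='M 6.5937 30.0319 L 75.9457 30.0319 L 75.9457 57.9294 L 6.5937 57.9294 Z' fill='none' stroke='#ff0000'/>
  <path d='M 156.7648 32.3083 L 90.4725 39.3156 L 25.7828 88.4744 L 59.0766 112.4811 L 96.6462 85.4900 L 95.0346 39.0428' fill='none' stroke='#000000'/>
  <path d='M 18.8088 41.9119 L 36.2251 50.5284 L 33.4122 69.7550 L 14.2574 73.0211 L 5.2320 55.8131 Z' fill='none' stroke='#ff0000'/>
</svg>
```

viewBox `0 0 170.1540 146.7884` with mm width/height → 1 unit = 1 mm. Flip: y_m = 146.7884 − y_svg.

**Shape 1** — `<path>` line segment, stroke `#ff0000` → cut (S723, F1557). Machine vertices: (148.9837,47.2921) → (138.2075,26.8721). Open path.

**Shape 2** — `<path>` cubic bezier, stroke `#000000` → engrave (S261, F3270). Control points (SVG): P0=(98.9576,77.8186), P1=(122.0957,79.6222), P2=(85.9776,90.0011), P3=(86.4071,98.2464); sampled at t=k/8. Machine vertices: (98.9576,68.9698) → (105.0439,67.9124) → (106.6976,66.1766) → (105.0414,63.8878) → (101.1981,61.1715) → (96.2903,58.1533) → (91.4407,54.9587) → (87.7721,51.7131) → (86.4071,48.5420). Open path.

**Shape 3** — `<path>` rectangle, stroke `#ff0000` → cut (S723, F1557). Machine vertices: (6.5937,116.7565) → (75.9457,116.7565) → (75.9457,88.8590) → (6.5937,88.8590) → (6.5937,116.7565). Closed: final G1 returns to the first vertex.

**Shape 4** — `<path>` open polyline, stroke `#000000` → engrave (S261, F3270). Machine vertices: (156.7648,114.4801) → (90.4725,107.4728) → (25.7828,58.3140) → (59.0766,34.3073) → (96.6462,61.2984) → (95.0346,107.7456). Open path.

**Shape 5** — `<path>` regular polygon, stroke `#ff0000` → cut (S723, F1557). Machine vertices: (18.8088,104.8765) → (36.2251,96.2600) → (33.4122,77.0334) → (14.2574,73.7673) → (5.2320,90.9753) → (18.8088,104.8765). Closed: final G1 returns to the first vertex.

G21
G90
G00 X148.9837 Y47.2921
M4 S723
G1 X138.2075 Y26.8721 F1557
M5
G00 X98.9576 Y68.9698
M4 S261
G1 X105.0439 Y67.9124 F3270
G1 X106.6976 Y66.1766
G1 X105.0414 Y63.8878
G1 X101.1981 Y61.1715
G1 X96.2903 Y58.1533
G1 X91.4407 Y54.9587
G1 X87.7721 Y51.7131
G1 X86.4071 Y48.5420
M5
G00 X6.5937 Y116.7565
M4 S723
G1 X75.9457 Y116.7565 F1557
G1 X75.9457 Y88.8590
G1 X6.5937 Y88.8590
G1 X6.5937 Y116.7565
M5
G00 X156.7648 Y114.4801
M4 S261
G1 X90.4725 Y107.4728 F3270
G1 X25.7828 Y58.3140
G1 X59.0766 Y34.3073
G1 X96.6462 Y61.2984
G1 X95.0346 Y107.7456
M5
G00 X18.8088 Y104.8765
M4 S723
G1 X36.2251 Y96.2600 F1557
G1 X33.4122 Y77.0334
G1 X14.2574 Y73.7673
G1 X5.2320 Y90.9753
G1 X18.8088 Y104.8765
M5
G00 X0.0000 Y0.0000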